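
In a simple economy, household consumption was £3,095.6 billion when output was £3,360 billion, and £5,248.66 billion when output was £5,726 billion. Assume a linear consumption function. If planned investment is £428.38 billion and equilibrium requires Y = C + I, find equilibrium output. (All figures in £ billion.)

MPC = (5248.66 − 3095.6)/(5726 − 3360) = 2153.06/2366 = 0.91
a = 3095.6 − 0.91(3360) = 38
Equilibrium: Y = 38 + 0.91Y + 428.38
0.09Y = 466.38, so Y = 466.38/0.09 = 5182

Y = 5182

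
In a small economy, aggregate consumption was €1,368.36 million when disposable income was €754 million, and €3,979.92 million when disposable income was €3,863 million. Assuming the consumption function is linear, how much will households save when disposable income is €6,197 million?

MPC = (3979.92 − 1368.36)/(3863 − 754) = 2611.56/3109 = 0.84
a = 1368.36 − 0.84(754) = 1368.36 − 633.36 = 735
C = 735 + 0.84(6197) = 5940.48
S = 6197 − 5940.48 = 256.52

S = 256.52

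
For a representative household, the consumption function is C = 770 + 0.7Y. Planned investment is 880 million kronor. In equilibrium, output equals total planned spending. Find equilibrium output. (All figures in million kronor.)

Y = 5500

Y = C + I = 770 + 0.7Y + 880
Y − 0.7Y = 1650
0.3Y = 1650, so Y = 1650/0.3 = 5500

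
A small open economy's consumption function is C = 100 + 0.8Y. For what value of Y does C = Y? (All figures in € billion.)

At break-even, C = Y: 100 + 0.8Y = Y
0.2Y = 100, so Y = 100/0.2 = 500

Y = 500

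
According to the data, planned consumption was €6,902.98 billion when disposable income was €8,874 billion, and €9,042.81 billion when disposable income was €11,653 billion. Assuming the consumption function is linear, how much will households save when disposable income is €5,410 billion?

S = 1174.3

MPC = (9042.81 − 6902.98)/(11653 − 8874) = 2139.83/2779 = 0.77
a = 6902.98 − 0.77(8874) = 6902.98 − 6832.98 = 70
C = 70 + 0.77(5410) = 4235.7
S = 5410 − 4235.7 = 1174.3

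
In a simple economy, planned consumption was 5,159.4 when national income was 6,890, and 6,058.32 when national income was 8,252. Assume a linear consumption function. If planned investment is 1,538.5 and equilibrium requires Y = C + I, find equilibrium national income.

MPC = (6058.32 − 5159.4)/(8252 − 6890) = 898.92/1362 = 0.66
a = 5159.4 − 0.66(6890) = 612
Equilibrium: Y = 612 + 0.66Y + 1538.5
0.34Y = 2150.5, so Y = 2150.5/0.34 = 6325

Y = 6325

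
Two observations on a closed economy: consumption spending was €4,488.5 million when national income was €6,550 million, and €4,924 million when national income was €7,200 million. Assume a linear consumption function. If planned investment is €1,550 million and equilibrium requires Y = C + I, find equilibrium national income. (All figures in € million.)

Y = 5000

MPC = (4924 − 4488.5)/(7200 − 6550) = 435.5/650 = 0.67
a = 4488.5 − 0.67(6550) = 100
Equilibrium: Y = 100 + 0.67Y + 1550
0.33Y = 1650, so Y = 1650/0.33 = 5000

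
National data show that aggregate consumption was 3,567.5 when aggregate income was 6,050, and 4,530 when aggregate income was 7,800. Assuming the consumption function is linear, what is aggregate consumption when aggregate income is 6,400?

C = 3760

MPC = (4530 − 3567.5)/(7800 − 6050) = 962.5/1750 = 0.55
a = 3567.5 − 0.55(6050) = 3567.5 − 3327.5 = 240
C = 240 + 0.55(6400) = 240 + 3520 = 3760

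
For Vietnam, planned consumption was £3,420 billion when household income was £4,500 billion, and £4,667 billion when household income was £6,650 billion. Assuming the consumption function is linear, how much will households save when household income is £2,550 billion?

MPC = (4667 − 3420)/(6650 − 4500) = 1247/2150 = 0.58
a = 3420 − 0.58(4500) = 3420 − 2610 = 810
C = 810 + 0.58(2550) = 2289
S = 2550 − 2289 = 261

S = 261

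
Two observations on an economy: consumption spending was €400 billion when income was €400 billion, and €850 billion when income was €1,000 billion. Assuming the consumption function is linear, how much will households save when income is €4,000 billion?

MPC = (850 − 400)/(1000 − 400) = 450/600 = 0.75
a = 400 − 0.75(400) = 400 − 300 = 100
C = 100 + 0.75(4000) = 3100
S = 4000 − 3100 = 900

S = 900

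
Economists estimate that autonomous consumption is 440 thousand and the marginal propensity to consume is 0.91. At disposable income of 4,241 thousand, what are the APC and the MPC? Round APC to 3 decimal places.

MPC = 0.91 (the slope of the consumption function)
C = 440 + 0.91(4241) = 4299.31, so APC = 4299.31/4241 = 1.014

APC = 1.014; MPC = 0.91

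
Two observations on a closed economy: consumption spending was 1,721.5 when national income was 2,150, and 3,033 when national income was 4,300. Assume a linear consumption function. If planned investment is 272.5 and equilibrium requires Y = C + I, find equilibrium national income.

Y = 1750

MPC = (3033 − 1721.5)/(4300 − 2150) = 1311.5/2150 = 0.61
a = 1721.5 − 0.61(2150) = 410
Equilibrium: Y = 410 + 0.61Y + 272.5
0.39Y = 682.5, so Y = 682.5/0.39 = 1750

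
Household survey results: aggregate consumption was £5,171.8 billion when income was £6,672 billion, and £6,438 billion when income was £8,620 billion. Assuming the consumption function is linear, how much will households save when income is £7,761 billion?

S = 1881.35

MPC = (6438 − 5171.8)/(8620 − 6672) = 1266.2/1948 = 0.65
a = 5171.8 − 0.65(6672) = 5171.8 − 4336.8 = 835
C = 835 + 0.65(7761) = 5879.65
S = 7761 − 5879.65 = 1881.35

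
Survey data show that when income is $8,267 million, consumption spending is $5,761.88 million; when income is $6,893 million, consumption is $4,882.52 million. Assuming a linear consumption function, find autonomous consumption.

MPC = ΔC/ΔY = (5761.88 − 4882.52)/(8267 − 6893) = 879.36/1374 = 0.64
a = C − MPC·Y = 4882.52 − 0.64(6893) = 4882.52 − 4411.52 = 471

a = 471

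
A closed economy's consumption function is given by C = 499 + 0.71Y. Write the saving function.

S = -499 + 0.29Y

S = Y − C = Y − (499 + 0.71Y) = -499 + (1 − 0.71)Y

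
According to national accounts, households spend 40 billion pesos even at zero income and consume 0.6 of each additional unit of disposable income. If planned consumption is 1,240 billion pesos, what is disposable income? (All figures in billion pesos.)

40 + 0.6Y = 1240
0.6Y = 1200, so Y = 1200/0.6 = 2000

Y = 2000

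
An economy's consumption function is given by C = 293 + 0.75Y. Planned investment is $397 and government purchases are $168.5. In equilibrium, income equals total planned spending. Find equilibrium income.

Y = C + I + G = 293 + 0.75Y + 397 + 168.5
Y − 0.75Y = 858.5
0.25Y = 858.5, so Y = 858.5/0.25 = 3434

Y = 3434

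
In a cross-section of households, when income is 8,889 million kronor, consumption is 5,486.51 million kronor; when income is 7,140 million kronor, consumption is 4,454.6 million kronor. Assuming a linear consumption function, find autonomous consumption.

a = 242

MPC = ΔC/ΔY = (5486.51 − 4454.6)/(8889 − 7140) = 1031.91/1749 = 0.59
a = C − MPC·Y = 4454.6 − 0.59(7140) = 4454.6 − 4212.6 = 242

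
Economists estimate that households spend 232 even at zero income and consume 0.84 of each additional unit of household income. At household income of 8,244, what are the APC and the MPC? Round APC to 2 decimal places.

MPC = 0.84 (the slope of the consumption function)
C = 232 + 0.84(8244) = 7156.96, so APC = 7156.96/8244 = 0.87

APC = 0.87; MPC = 0.84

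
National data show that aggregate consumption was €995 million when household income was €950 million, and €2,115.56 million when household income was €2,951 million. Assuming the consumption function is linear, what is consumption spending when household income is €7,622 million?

C = 4731.32

MPC = (2115.56 − 995)/(2951 − 950) = 1120.56/2001 = 0.56
a = 995 − 0.56(950) = 995 − 532 = 463
C = 463 + 0.56(7622) = 463 + 4268.32 = 4731.32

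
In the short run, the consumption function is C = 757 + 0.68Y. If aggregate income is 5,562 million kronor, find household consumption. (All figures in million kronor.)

C = 4539.16

C = 757 + 0.68(5562) = 757 + 3782.16 = 4539.16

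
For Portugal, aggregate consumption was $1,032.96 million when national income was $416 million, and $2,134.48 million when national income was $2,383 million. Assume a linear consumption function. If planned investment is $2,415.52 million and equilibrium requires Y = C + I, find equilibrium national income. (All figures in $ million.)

Y = 7308

MPC = (2134.48 − 1032.96)/(2383 − 416) = 1101.52/1967 = 0.56
a = 1032.96 − 0.56(416) = 800
Equilibrium: Y = 800 + 0.56Y + 2415.52
0.44Y = 3215.52, so Y = 3215.52/0.44 = 7308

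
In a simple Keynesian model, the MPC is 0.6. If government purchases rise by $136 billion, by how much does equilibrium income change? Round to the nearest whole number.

ΔY ≈ 340

The multiplier is 1/(1 − MPC) = 1/0.4.
ΔY = 136/0.4 = 340.00 ≈ 340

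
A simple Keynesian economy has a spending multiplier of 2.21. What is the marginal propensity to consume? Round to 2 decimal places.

k = 1/(1 − MPC), so 1 − MPC = 1/k = 1/2.21 = 0.4525
MPC = 1 − 0.4525 = 0.55

MPC = 0.55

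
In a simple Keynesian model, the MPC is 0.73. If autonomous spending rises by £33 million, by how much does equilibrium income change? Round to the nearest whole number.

ΔY ≈ 122

The multiplier is 1/(1 − MPC) = 1/0.27.
ΔY = 33/0.27 = 122.22 ≈ 122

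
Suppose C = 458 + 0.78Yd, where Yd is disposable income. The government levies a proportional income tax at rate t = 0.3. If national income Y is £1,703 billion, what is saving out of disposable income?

S = -195.738

Yd = (1 − 0.3)(1703) = 0.7(1703) = 1192.1
C = 458 + 0.78(1192.1) = 458 + 929.838 = 1387.838
S = Yd − C = 1192.1 − 1387.838 = -195.738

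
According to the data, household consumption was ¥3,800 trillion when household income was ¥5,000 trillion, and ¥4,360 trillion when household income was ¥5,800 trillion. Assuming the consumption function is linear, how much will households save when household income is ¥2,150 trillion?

S = 345

MPC = (4360 − 3800)/(5800 − 5000) = 560/800 = 0.7
a = 3800 − 0.7(5000) = 3800 − 3500 = 300
C = 300 + 0.7(2150) = 1805
S = 2150 − 1805 = 345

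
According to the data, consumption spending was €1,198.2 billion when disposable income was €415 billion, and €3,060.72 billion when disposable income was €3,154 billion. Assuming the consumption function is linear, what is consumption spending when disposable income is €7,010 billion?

MPC = (3060.72 − 1198.2)/(3154 − 415) = 1862.52/2739 = 0.68
a = 1198.2 − 0.68(415) = 1198.2 − 282.2 = 916
C = 916 + 0.68(7010) = 916 + 4766.8 = 5682.8

C = 5682.8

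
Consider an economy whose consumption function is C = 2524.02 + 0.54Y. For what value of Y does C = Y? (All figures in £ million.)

Y = 5487

At break-even, C = Y: 2524.02 + 0.54Y = Y
0.46Y = 2524.02, so Y = 2524.02/0.46 = 5487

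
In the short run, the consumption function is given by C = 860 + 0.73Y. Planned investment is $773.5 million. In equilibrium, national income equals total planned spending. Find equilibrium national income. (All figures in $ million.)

Y = C + I = 860 + 0.73Y + 773.5
Y − 0.73Y = 1633.5
0.27Y = 1633.5, so Y = 1633.5/0.27 = 6050

Y = 6050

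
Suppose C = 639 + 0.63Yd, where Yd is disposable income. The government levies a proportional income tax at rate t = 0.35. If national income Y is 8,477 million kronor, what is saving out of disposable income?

Yd = (1 − 0.35)(8477) = 0.65(8477) = 5510.05
C = 639 + 0.63(5510.05) = 639 + 3471.3315 = 4110.3315
S = Yd − C = 5510.05 − 4110.3315 = 1399.7185

S = 1399.7185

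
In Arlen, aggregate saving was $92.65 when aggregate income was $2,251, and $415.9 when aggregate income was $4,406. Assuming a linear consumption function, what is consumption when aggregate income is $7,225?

MPS = ΔS/ΔY = (415.9 − 92.65)/(4406 − 2251) = 323.25/2155 = 0.15
MPC = 1 − MPS = 0.85
Autonomous saving = 92.65 − 0.15(2251) = -245, so a = 245
C = 245 + 0.85(7225) = 245 + 6141.25 = 6386.25

C = 6386.25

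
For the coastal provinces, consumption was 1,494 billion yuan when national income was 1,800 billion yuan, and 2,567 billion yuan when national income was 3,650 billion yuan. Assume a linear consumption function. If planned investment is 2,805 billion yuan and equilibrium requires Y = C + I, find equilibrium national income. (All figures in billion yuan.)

MPC = (2567 − 1494)/(3650 − 1800) = 1073/1850 = 0.58
a = 1494 − 0.58(1800) = 450
Equilibrium: Y = 450 + 0.58Y + 2805
0.42Y = 3255, so Y = 3255/0.42 = 7750

Y = 7750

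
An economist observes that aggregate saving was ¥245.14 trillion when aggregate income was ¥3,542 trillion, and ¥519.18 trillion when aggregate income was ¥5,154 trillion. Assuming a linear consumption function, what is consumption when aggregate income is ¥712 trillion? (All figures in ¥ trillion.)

C = 947.96

MPS = ΔS/ΔY = (519.18 − 245.14)/(5154 − 3542) = 274.04/1612 = 0.17
MPC = 1 − MPS = 0.83
Autonomous saving = 245.14 − 0.17(3542) = -357, so a = 357
C = 357 + 0.83(712) = 357 + 590.96 = 947.96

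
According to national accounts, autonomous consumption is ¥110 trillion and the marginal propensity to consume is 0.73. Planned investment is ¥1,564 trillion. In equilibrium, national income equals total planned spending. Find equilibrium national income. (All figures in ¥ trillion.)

Y = 6200

Y = C + I = 110 + 0.73Y + 1564
Y − 0.73Y = 1674
0.27Y = 1674, so Y = 1674/0.27 = 6200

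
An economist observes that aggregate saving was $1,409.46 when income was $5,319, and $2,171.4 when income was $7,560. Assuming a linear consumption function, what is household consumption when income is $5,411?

C = 3970.26

MPS = ΔS/ΔY = (2171.4 − 1409.46)/(7560 − 5319) = 761.94/2241 = 0.34
MPC = 1 − MPS = 0.66
Autonomous saving = 1409.46 − 0.34(5319) = -399, so a = 399
C = 399 + 0.66(5411) = 399 + 3571.26 = 3970.26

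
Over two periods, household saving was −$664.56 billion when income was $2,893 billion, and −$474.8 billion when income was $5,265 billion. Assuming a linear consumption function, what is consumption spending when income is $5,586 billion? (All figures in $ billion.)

MPS = ΔS/ΔY = (-474.8 − (-664.56))/(5265 − 2893) = 189.76/2372 = 0.08
MPC = 1 − MPS = 0.92
Autonomous saving = -664.56 − 0.08(2893) = -896, so a = 896
C = 896 + 0.92(5586) = 896 + 5139.12 = 6035.12

C = 6035.12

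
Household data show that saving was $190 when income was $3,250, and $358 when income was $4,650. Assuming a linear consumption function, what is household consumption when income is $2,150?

C = 2092

MPS = ΔS/ΔY = (358 − 190)/(4650 − 3250) = 168/1400 = 0.12
MPC = 1 − MPS = 0.88
Autonomous saving = 190 − 0.12(3250) = -200, so a = 200
C = 200 + 0.88(2150) = 200 + 1892 = 2092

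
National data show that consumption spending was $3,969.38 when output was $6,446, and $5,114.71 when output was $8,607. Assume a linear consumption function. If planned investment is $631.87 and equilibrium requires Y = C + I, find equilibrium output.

Y = 2521

MPC = (5114.71 − 3969.38)/(8607 − 6446) = 1145.33/2161 = 0.53
a = 3969.38 − 0.53(6446) = 553
Equilibrium: Y = 553 + 0.53Y + 631.87
0.47Y = 1184.87, so Y = 1184.87/0.47 = 2521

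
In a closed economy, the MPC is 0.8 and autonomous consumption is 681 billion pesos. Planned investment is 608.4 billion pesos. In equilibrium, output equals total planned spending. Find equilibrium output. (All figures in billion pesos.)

Y = C + I = 681 + 0.8Y + 608.4
Y − 0.8Y = 1289.4
0.2Y = 1289.4, so Y = 1289.4/0.2 = 6447

Y = 6447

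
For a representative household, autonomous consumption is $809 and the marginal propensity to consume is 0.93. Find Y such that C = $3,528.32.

809 + 0.93Y = 3528.32
0.93Y = 2719.32, so Y = 2719.32/0.93 = 2924

Y = 2924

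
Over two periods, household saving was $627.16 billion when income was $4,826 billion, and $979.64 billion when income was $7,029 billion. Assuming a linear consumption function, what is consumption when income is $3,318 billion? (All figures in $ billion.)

MPS = ΔS/ΔY = (979.64 − 627.16)/(7029 − 4826) = 352.48/2203 = 0.16
MPC = 1 − MPS = 0.84
Autonomous saving = 627.16 − 0.16(4826) = -145, so a = 145
C = 145 + 0.84(3318) = 145 + 2787.12 = 2932.12

C = 2932.12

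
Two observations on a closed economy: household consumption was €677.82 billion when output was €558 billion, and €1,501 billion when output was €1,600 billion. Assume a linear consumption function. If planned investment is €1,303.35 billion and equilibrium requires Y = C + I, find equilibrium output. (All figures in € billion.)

MPC = (1501 − 677.82)/(1600 − 558) = 823.18/1042 = 0.79
a = 677.82 − 0.79(558) = 237
Equilibrium: Y = 237 + 0.79Y + 1303.35
0.21Y = 1540.35, so Y = 1540.35/0.21 = 7335

Y = 7335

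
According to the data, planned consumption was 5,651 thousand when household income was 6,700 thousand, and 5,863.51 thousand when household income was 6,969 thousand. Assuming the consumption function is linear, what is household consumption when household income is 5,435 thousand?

C = 4651.65

MPC = (5863.51 − 5651)/(6969 − 6700) = 212.51/269 = 0.79
a = 5651 − 0.79(6700) = 5651 − 5293 = 358
C = 358 + 0.79(5435) = 358 + 4293.65 = 4651.65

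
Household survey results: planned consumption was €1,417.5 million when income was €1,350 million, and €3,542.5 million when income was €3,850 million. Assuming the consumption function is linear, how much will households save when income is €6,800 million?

S = 750

MPC = (3542.5 − 1417.5)/(3850 − 1350) = 2125/2500 = 0.85
a = 1417.5 − 0.85(1350) = 1417.5 − 1147.5 = 270
C = 270 + 0.85(6800) = 6050
S = 6800 − 6050 = 750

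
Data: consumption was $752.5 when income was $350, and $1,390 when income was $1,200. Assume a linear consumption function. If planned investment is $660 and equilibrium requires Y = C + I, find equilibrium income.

MPC = (1390 − 752.5)/(1200 − 350) = 637.5/850 = 0.75
a = 752.5 − 0.75(350) = 490
Equilibrium: Y = 490 + 0.75Y + 660
0.25Y = 1150, so Y = 1150/0.25 = 4600

Y = 4600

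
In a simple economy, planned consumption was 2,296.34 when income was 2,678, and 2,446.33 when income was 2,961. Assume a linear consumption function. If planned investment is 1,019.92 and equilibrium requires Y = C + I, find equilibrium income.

Y = 4036

MPC = (2446.33 − 2296.34)/(2961 − 2678) = 149.99/283 = 0.53
a = 2296.34 − 0.53(2678) = 877
Equilibrium: Y = 877 + 0.53Y + 1019.92
0.47Y = 1896.92, so Y = 1896.92/0.47 = 4036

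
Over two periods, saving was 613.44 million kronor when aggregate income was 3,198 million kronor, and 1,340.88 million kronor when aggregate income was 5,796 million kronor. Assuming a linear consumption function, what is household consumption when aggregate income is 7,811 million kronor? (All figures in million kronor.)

MPS = ΔS/ΔY = (1340.88 − 613.44)/(5796 − 3198) = 727.44/2598 = 0.28
MPC = 1 − MPS = 0.72
Autonomous saving = 613.44 − 0.28(3198) = -282, so a = 282
C = 282 + 0.72(7811) = 282 + 5623.92 = 5905.92

C = 5905.92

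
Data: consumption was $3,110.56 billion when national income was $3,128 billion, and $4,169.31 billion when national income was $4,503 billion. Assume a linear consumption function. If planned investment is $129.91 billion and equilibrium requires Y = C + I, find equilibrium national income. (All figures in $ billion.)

Y = 3617

MPC = (4169.31 − 3110.56)/(4503 − 3128) = 1058.75/1375 = 0.77
a = 3110.56 − 0.77(3128) = 702
Equilibrium: Y = 702 + 0.77Y + 129.91
0.23Y = 831.91, so Y = 831.91/0.23 = 3617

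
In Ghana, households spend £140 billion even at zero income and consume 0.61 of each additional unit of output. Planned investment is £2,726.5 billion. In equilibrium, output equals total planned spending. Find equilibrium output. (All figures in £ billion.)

Y = C + I = 140 + 0.61Y + 2726.5
Y − 0.61Y = 2866.5
0.39Y = 2866.5, so Y = 2866.5/0.39 = 7350

Y = 7350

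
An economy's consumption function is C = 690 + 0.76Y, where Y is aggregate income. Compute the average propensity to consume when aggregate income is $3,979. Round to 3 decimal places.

C = 690 + 0.76(3979) = 3714.04
APC = C/Y = 3714.04/3979 = 0.933

APC = 0.933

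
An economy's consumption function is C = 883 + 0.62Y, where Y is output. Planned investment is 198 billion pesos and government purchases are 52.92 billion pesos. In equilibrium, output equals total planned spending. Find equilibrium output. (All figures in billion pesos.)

Y = 2984

Y = C + I + G = 883 + 0.62Y + 198 + 52.92
Y − 0.62Y = 1133.92
0.38Y = 1133.92, so Y = 1133.92/0.38 = 2984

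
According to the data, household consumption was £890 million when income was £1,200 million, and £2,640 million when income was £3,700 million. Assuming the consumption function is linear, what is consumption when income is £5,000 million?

MPC = (2640 − 890)/(3700 − 1200) = 1750/2500 = 0.7
a = 890 − 0.7(1200) = 890 − 840 = 50
C = 50 + 0.7(5000) = 50 + 3500 = 3550

C = 3550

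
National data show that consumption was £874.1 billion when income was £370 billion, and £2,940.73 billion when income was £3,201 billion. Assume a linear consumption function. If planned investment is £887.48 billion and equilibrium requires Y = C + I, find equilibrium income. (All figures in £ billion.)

Y = 5524

MPC = (2940.73 − 874.1)/(3201 − 370) = 2066.63/2831 = 0.73
a = 874.1 − 0.73(370) = 604
Equilibrium: Y = 604 + 0.73Y + 887.48
0.27Y = 1491.48, so Y = 1491.48/0.27 = 5524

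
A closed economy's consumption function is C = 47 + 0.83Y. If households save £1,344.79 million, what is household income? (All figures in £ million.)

Y = 8187

S = Y − C = -47 + 0.17Y
-47 + 0.17Y = 1344.79, so 0.17Y = 1391.79 and Y = 8187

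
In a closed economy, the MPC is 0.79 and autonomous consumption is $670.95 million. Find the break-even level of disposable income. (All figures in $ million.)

At break-even, C = Y: 670.95 + 0.79Y = Y
0.21Y = 670.95, so Y = 670.95/0.21 = 3195

Y = 3195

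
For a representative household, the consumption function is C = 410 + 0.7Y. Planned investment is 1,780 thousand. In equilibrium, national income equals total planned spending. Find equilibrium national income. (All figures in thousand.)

Y = 7300

Y = C + I = 410 + 0.7Y + 1780
Y − 0.7Y = 2190
0.3Y = 2190, so Y = 2190/0.3 = 7300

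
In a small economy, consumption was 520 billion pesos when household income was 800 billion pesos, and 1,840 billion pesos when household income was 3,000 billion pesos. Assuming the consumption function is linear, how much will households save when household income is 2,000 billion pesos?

MPC = (1840 − 520)/(3000 − 800) = 1320/2200 = 0.6
a = 520 − 0.6(800) = 520 − 480 = 40
C = 40 + 0.6(2000) = 1240
S = 2000 − 1240 = 760

S = 760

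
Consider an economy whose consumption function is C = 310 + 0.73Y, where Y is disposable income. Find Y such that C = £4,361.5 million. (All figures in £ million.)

310 + 0.73Y = 4361.5
0.73Y = 4051.5, so Y = 4051.5/0.73 = 5550

Y = 5550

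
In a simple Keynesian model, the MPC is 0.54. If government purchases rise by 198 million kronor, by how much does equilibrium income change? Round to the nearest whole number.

The multiplier is 1/(1 − MPC) = 1/0.46.
ΔY = 198/0.46 = 430.43 ≈ 430

ΔY ≈ 430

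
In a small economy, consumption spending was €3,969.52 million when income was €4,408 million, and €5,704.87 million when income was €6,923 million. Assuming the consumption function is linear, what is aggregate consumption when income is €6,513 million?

MPC = (5704.87 − 3969.52)/(6923 − 4408) = 1735.35/2515 = 0.69
a = 3969.52 − 0.69(4408) = 3969.52 − 3041.52 = 928
C = 928 + 0.69(6513) = 928 + 4493.97 = 5421.97

C = 5421.97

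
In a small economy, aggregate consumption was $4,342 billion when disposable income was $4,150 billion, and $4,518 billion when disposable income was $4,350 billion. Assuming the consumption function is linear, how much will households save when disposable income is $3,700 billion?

MPC = (4518 − 4342)/(4350 − 4150) = 176/200 = 0.88
a = 4342 − 0.88(4150) = 4342 − 3652 = 690
C = 690 + 0.88(3700) = 3946
S = 3700 − 3946 = -246

S = -246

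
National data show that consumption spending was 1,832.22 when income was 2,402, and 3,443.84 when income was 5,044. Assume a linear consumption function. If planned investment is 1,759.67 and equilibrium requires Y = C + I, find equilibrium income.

Y = 5453

MPC = (3443.84 − 1832.22)/(5044 − 2402) = 1611.62/2642 = 0.61
a = 1832.22 − 0.61(2402) = 367
Equilibrium: Y = 367 + 0.61Y + 1759.67
0.39Y = 2126.67, so Y = 2126.67/0.39 = 5453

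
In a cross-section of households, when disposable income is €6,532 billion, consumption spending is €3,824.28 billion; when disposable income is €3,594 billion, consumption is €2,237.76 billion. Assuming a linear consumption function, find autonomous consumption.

a = 297

MPC = ΔC/ΔY = (3824.28 − 2237.76)/(6532 − 3594) = 1586.52/2938 = 0.54
a = C − MPC·Y = 2237.76 − 0.54(3594) = 2237.76 − 1940.76 = 297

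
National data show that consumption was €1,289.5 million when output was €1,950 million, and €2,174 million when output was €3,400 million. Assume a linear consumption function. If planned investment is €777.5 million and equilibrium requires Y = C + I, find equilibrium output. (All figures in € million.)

Y = 2250

MPC = (2174 − 1289.5)/(3400 − 1950) = 884.5/1450 = 0.61
a = 1289.5 − 0.61(1950) = 100
Equilibrium: Y = 100 + 0.61Y + 777.5
0.39Y = 877.5, so Y = 877.5/0.39 = 2250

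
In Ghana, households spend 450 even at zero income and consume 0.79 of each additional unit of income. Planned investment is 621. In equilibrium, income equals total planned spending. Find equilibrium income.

Y = C + I = 450 + 0.79Y + 621
Y − 0.79Y = 1071
0.21Y = 1071, so Y = 1071/0.21 = 5100

Y = 5100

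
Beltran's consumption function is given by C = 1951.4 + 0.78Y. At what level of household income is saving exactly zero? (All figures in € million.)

Y = 8870

At break-even, C = Y: 1951.4 + 0.78Y = Y
0.22Y = 1951.4, so Y = 1951.4/0.22 = 8870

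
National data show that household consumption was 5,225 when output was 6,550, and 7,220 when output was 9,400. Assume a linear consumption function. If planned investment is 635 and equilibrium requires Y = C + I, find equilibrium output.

MPC = (7220 − 5225)/(9400 − 6550) = 1995/2850 = 0.7
a = 5225 − 0.7(6550) = 640
Equilibrium: Y = 640 + 0.7Y + 635
0.3Y = 1275, so Y = 1275/0.3 = 4250

Y = 4250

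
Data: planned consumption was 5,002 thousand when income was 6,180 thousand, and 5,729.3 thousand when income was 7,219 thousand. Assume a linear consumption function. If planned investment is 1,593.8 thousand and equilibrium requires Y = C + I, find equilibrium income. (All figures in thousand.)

Y = 7566

MPC = (5729.3 − 5002)/(7219 − 6180) = 727.3/1039 = 0.7
a = 5002 − 0.7(6180) = 676
Equilibrium: Y = 676 + 0.7Y + 1593.8
0.3Y = 2269.8, so Y = 2269.8/0.3 = 7566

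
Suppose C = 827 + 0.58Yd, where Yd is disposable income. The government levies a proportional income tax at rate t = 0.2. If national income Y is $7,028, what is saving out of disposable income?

S = 1534.408

Yd = (1 − 0.2)(7028) = 0.8(7028) = 5622.4
C = 827 + 0.58(5622.4) = 827 + 3260.992 = 4087.992
S = Yd − C = 5622.4 − 4087.992 = 1534.408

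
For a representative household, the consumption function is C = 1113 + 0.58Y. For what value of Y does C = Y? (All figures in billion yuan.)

At break-even, C = Y: 1113 + 0.58Y = Y
0.42Y = 1113, so Y = 1113/0.42 = 2650

Y = 2650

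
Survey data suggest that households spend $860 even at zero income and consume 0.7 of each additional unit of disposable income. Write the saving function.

S = -860 + 0.3Y

S = Y − C = Y − (860 + 0.7Y) = -860 + (1 − 0.7)Y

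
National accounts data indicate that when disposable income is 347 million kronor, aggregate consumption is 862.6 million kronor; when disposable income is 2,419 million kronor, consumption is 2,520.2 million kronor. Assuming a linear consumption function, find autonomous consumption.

MPC = ΔC/ΔY = (2520.2 − 862.6)/(2419 − 347) = 1657.6/2072 = 0.8
a = C − MPC·Y = 862.6 − 0.8(347) = 862.6 − 277.6 = 585

a = 585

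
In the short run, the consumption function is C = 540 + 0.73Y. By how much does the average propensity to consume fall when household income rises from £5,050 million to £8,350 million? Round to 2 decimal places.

At Y = 5050: C = 540 + 0.73(5050) = 4226.5, APC = 4226.5/5050 = 0.837
At Y = 8350: C = 6635.5, APC = 6635.5/8350 = 0.795
Fall in APC = 0.837 − 0.795 = 0.042 ≈ 0.04

ΔAPC = 0.04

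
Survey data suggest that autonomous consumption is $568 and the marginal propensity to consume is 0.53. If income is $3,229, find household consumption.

C = 2279.37

C = 568 + 0.53(3229) = 568 + 1711.37 = 2279.37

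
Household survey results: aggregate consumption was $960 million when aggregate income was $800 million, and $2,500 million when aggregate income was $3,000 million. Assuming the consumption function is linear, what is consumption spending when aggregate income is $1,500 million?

C = 1450

MPC = (2500 − 960)/(3000 − 800) = 1540/2200 = 0.7
a = 960 − 0.7(800) = 960 − 560 = 400
C = 400 + 0.7(1500) = 400 + 1050 = 1450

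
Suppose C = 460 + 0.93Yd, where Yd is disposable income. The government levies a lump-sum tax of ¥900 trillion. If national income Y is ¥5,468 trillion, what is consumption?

C = 4708.24

Yd = Y − T = 5468 − 900 = 4568
C = 460 + 0.93(4568) = 460 + 4248.24 = 4708.24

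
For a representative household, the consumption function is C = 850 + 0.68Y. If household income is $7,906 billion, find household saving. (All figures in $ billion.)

S = 1679.92

C = 850 + 0.68(7906) = 850 + 5376.08 = 6226.08
S = Y − C = 7906 − 6226.08 = 1679.92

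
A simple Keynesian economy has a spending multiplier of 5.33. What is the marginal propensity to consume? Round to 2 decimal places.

k = 1/(1 − MPC), so 1 − MPC = 1/k = 1/5.33 = 0.1876
MPC = 1 − 0.1876 = 0.81

MPC = 0.81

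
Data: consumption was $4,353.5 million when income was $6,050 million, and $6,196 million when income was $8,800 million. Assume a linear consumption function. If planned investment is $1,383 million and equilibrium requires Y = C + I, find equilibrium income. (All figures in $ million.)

Y = 5100

MPC = (6196 − 4353.5)/(8800 − 6050) = 1842.5/2750 = 0.67
a = 4353.5 − 0.67(6050) = 300
Equilibrium: Y = 300 + 0.67Y + 1383
0.33Y = 1683, so Y = 1683/0.33 = 5100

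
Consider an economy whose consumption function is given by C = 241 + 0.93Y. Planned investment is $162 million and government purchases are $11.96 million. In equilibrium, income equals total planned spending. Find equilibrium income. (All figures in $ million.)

Y = 5928

Y = C + I + G = 241 + 0.93Y + 162 + 11.96
Y − 0.93Y = 414.96
0.07Y = 414.96, so Y = 414.96/0.07 = 5928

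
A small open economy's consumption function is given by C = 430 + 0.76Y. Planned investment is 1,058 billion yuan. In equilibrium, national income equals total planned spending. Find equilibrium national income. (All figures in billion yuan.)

Y = 6200

Y = C + I = 430 + 0.76Y + 1058
Y − 0.76Y = 1488
0.24Y = 1488, so Y = 1488/0.24 = 6200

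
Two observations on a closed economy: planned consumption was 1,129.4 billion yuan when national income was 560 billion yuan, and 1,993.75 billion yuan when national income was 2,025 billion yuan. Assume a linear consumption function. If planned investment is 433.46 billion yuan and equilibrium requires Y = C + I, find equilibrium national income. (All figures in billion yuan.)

Y = 3006

MPC = (1993.75 − 1129.4)/(2025 − 560) = 864.35/1465 = 0.59
a = 1129.4 − 0.59(560) = 799
Equilibrium: Y = 799 + 0.59Y + 433.46
0.41Y = 1232.46, so Y = 1232.46/0.41 = 3006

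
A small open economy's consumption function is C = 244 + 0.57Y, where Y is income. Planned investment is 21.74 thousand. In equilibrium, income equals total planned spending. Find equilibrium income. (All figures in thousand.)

Y = 618

Y = C + I = 244 + 0.57Y + 21.74
Y − 0.57Y = 265.74
0.43Y = 265.74, so Y = 265.74/0.43 = 618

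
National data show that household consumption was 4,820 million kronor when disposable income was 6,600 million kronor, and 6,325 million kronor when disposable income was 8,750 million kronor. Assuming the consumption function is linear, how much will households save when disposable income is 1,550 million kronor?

MPC = (6325 − 4820)/(8750 − 6600) = 1505/2150 = 0.7
a = 4820 − 0.7(6600) = 4820 − 4620 = 200
C = 200 + 0.7(1550) = 1285
S = 1550 − 1285 = 265

S = 265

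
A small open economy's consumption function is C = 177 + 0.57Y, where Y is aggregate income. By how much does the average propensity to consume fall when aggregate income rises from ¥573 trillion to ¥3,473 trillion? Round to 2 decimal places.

ΔAPC = 0.26

At Y = 573: C = 177 + 0.57(573) = 503.61, APC = 503.61/573 = 0.879
At Y = 3473: C = 2156.61, APC = 2156.61/3473 = 0.621
Fall in APC = 0.879 − 0.621 = 0.258 ≈ 0.26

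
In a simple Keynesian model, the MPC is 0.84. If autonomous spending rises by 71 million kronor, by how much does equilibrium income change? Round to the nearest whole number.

ΔY ≈ 444

The multiplier is 1/(1 − MPC) = 1/0.16.
ΔY = 71/0.16 = 443.75 ≈ 444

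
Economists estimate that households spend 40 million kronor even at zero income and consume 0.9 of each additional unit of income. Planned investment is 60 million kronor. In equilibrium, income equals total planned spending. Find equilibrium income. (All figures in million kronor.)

Y = 1000

Y = C + I = 40 + 0.9Y + 60
Y − 0.9Y = 100
0.1Y = 100, so Y = 100/0.1 = 1000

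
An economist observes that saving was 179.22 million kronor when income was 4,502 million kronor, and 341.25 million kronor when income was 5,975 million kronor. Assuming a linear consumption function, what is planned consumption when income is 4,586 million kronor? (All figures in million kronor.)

C = 4397.54

MPS = ΔS/ΔY = (341.25 − 179.22)/(5975 − 4502) = 162.03/1473 = 0.11
MPC = 1 − MPS = 0.89
Autonomous saving = 179.22 − 0.11(4502) = -316, so a = 316
C = 316 + 0.89(4586) = 316 + 4081.54 = 4397.54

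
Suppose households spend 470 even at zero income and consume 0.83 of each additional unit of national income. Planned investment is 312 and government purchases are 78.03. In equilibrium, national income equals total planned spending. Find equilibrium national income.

Y = C + I + G = 470 + 0.83Y + 312 + 78.03
Y − 0.83Y = 860.03
0.17Y = 860.03, so Y = 860.03/0.17 = 5059

Y = 5059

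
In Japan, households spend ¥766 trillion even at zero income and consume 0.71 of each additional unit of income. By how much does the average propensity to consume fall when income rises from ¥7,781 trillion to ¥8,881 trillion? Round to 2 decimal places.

ΔAPC = 0.01

At Y = 7781: C = 766 + 0.71(7781) = 6290.51, APC = 6290.51/7781 = 0.808
At Y = 8881: C = 7071.51, APC = 7071.51/8881 = 0.796
Fall in APC = 0.808 − 0.796 = 0.012 ≈ 0.01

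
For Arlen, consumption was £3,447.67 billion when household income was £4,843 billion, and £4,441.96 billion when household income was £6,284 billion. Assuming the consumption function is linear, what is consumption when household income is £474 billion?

MPC = (4441.96 − 3447.67)/(6284 − 4843) = 994.29/1441 = 0.69
a = 3447.67 − 0.69(4843) = 3447.67 − 3341.67 = 106
C = 106 + 0.69(474) = 106 + 327.06 = 433.06

C = 433.06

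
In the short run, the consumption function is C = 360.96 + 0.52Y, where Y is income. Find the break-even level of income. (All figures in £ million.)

At break-even, C = Y: 360.96 + 0.52Y = Y
0.48Y = 360.96, so Y = 360.96/0.48 = 752

Y = 752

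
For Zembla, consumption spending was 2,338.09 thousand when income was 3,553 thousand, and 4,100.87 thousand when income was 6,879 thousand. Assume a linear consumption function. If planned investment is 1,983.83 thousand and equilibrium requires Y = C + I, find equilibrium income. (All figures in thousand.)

Y = 5189

MPC = (4100.87 − 2338.09)/(6879 − 3553) = 1762.78/3326 = 0.53
a = 2338.09 − 0.53(3553) = 455
Equilibrium: Y = 455 + 0.53Y + 1983.83
0.47Y = 2438.83, so Y = 2438.83/0.47 = 5189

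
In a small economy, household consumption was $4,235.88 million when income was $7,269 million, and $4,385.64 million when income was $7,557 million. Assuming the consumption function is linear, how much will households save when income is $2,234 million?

S = 616.32

MPC = (4385.64 − 4235.88)/(7557 − 7269) = 149.76/288 = 0.52
a = 4235.88 − 0.52(7269) = 4235.88 − 3779.88 = 456
C = 456 + 0.52(2234) = 1617.68
S = 2234 − 1617.68 = 616.32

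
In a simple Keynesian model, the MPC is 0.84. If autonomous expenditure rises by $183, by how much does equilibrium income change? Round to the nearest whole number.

The multiplier is 1/(1 − MPC) = 1/0.16.
ΔY = 183/0.16 = 1143.75 ≈ 1144

ΔY ≈ 1144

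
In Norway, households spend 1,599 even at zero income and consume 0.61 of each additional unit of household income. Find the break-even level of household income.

At break-even, C = Y: 1599 + 0.61Y = Y
0.39Y = 1599, so Y = 1599/0.39 = 4100

Y = 4100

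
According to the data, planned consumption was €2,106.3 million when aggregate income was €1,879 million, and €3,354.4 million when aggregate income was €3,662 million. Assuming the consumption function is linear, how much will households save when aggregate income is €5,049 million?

MPC = (3354.4 − 2106.3)/(3662 − 1879) = 1248.1/1783 = 0.7
a = 2106.3 − 0.7(1879) = 2106.3 − 1315.3 = 791
C = 791 + 0.7(5049) = 4325.3
S = 5049 − 4325.3 = 723.7

S = 723.7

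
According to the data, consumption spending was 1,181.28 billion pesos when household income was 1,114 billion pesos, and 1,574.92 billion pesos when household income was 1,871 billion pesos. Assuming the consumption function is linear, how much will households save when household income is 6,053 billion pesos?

S = 2303.44

MPC = (1574.92 − 1181.28)/(1871 − 1114) = 393.64/757 = 0.52
a = 1181.28 − 0.52(1114) = 1181.28 − 579.28 = 602
C = 602 + 0.52(6053) = 3749.56
S = 6053 − 3749.56 = 2303.44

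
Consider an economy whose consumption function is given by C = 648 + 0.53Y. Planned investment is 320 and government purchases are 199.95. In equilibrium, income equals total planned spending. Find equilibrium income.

Y = C + I + G = 648 + 0.53Y + 320 + 199.95
Y − 0.53Y = 1167.95
0.47Y = 1167.95, so Y = 1167.95/0.47 = 2485

Y = 2485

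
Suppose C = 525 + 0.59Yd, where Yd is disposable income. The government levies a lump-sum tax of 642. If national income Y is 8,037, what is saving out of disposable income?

S = 2506.95

Yd = Y − T = 8037 − 642 = 7395
C = 525 + 0.59(7395) = 525 + 4363.05 = 4888.05
S = Yd − C = 7395 − 4888.05 = 2506.95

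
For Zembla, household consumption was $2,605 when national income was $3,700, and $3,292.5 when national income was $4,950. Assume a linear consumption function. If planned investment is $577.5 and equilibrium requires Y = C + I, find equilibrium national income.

Y = 2550

MPC = (3292.5 − 2605)/(4950 − 3700) = 687.5/1250 = 0.55
a = 2605 − 0.55(3700) = 570
Equilibrium: Y = 570 + 0.55Y + 577.5
0.45Y = 1147.5, so Y = 1147.5/0.45 = 2550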